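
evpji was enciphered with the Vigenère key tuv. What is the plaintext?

lbuqo

Repeat the key across the ciphertext: tuvtu
e(4)−t(19): -15≡11 → l
v(21)−u(20): 1 → b
p(15)−v(21): -6≡20 → u
j(9)−t(19): -10≡16 → q
i(8)−u(20): -12≡14 → o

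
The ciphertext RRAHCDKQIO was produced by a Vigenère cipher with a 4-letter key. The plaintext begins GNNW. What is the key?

LENL

Subtract each crib letter from the matching ciphertext letter (mod 26):
R(17)−G(6)=11 → L
R(17)−N(13)=4 → E
A(0)−N(13)=-13≡13 → N
H(7)−W(22)=-15≡11 → L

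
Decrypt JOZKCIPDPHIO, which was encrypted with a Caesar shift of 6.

DITEWCJXJBCI

J(9): 9−6=3 → D
O(14): 14−6=8 → I
Z(25): 25−6=19 → T
K(10): 10−6=4 → E
C(2): 2−6=-4≡22 → W
I(8): 8−6=2 → C
P(15): 15−6=9 → J
D(3): 3−6=-3≡23 → X
P(15): 15−6=9 → J
H(7): 7−6=1 → B
I(8): 8−6=2 → C
O(14): 14−6=8 → I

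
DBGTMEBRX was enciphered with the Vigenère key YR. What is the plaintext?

Repeat the key across the ciphertext: YRYRYRYRY
D(3)−Y(24): -21≡5 → F
B(1)−R(17): -16≡10 → K
G(6)−Y(24): -18≡8 → I
T(19)−R(17): 2 → C
M(12)−Y(24): -12≡14 → O
E(4)−R(17): -13≡13 → N
B(1)−Y(24): -23≡3 → D
R(17)−R(17): 0 → A
X(23)−Y(24): -1≡25 → Z

FKICONDAZ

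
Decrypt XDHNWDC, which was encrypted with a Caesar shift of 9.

OUYENUT

X(23): 23−9=14 → O
D(3): 3−9=-6≡20 → U
H(7): 7−9=-2≡24 → Y
N(13): 13−9=4 → E
W(22): 22−9=13 → N
D(3): 3−9=-6≡20 → U
C(2): 2−9=-7≡19 → T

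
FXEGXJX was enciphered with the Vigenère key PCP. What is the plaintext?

QVPRVUI

Repeat the key across the ciphertext: PCPPCPP
F(5)−P(15): -10≡16 → Q
X(23)−C(2): 21 → V
E(4)−P(15): -11≡15 → P
G(6)−P(15): -9≡17 → R
X(23)−C(2): 21 → V
J(9)−P(15): -6≡20 → U
X(23)−P(15): 8 → I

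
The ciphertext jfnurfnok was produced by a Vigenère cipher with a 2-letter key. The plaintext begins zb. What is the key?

Subtract each crib letter from the matching ciphertext letter (mod 26):
j(9)−z(25)=-16≡10 → k
f(5)−b(1)=4 → e

ke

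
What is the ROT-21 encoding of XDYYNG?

SYTTIB

X(23): 23+21=44≡18 → S
D(3): 3+21=24 → Y
Y(24): 24+21=45≡19 → T
Y(24): 24+21=45≡19 → T
N(13): 13+21=34≡8 → I
G(6): 6+21=27≡1 → B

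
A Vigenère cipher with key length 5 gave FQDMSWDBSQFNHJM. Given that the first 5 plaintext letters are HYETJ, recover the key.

Subtract each crib letter from the matching ciphertext letter (mod 26):
F(5)−H(7)=-2≡24 → Y
Q(16)−Y(24)=-8≡18 → S
D(3)−E(4)=-1≡25 → Z
M(12)−T(19)=-7≡19 → T
S(18)−J(9)=9 → J

YSZTJ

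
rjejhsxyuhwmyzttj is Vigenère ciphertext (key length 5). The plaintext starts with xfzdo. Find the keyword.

uefgt

Subtract each crib letter from the matching ciphertext letter (mod 26):
r(17)−x(23)=-6≡20 → u
j(9)−f(5)=4 → e
e(4)−z(25)=-21≡5 → f
j(9)−d(3)=6 → g
h(7)−o(14)=-7≡19 → t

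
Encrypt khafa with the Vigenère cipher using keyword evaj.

ocaoe

Repeat the key across the message: evaje
k(10)+e(4): 14 → o
h(7)+v(21): 28≡2 → c
a(0)+a(0): 0 → a
f(5)+j(9): 14 → o
a(0)+e(4): 4 → e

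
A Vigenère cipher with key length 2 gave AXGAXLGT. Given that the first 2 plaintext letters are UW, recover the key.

Subtract each crib letter from the matching ciphertext letter (mod 26):
A(0)−U(20)=-20≡6 → G
X(23)−W(22)=1 → B

GB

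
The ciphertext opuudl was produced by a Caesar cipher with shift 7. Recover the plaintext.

o(14): 14−7=7 → h
p(15): 15−7=8 → i
u(20): 20−7=13 → n
u(20): 20−7=13 → n
d(3): 3−7=-4≡22 → w
l(11): 11−7=4 → e

hinnwe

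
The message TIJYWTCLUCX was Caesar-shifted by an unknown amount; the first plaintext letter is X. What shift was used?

22

From the crib: T(19)−X(23)=-4≡22, so the shift is 22.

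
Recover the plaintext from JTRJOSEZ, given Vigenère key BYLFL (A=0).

IVGEDRGO

Repeat the key across the ciphertext: BYLFLBYL
J(9)−B(1): 8 → I
T(19)−Y(24): -5≡21 → V
R(17)−L(11): 6 → G
J(9)−F(5): 4 → E
O(14)−L(11): 3 → D
S(18)−B(1): 17 → R
E(4)−Y(24): -20≡6 → G
Z(25)−L(11): 14 → O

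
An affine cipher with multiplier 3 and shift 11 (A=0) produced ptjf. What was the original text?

kuiy

The inverse of 3 mod 26 is 9, since 3·9=27≡1. Apply D(y)=9·(y−11) mod 26:
p(15): 9·(15−11)=36≡10 → k
t(19): 9·(19−11)=72≡20 → u
j(9): 9·(9−11)=-18≡8 → i
f(5): 9·(5−11)=-54≡24 → y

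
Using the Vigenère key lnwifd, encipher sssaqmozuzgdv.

Repeat the key across the message: lnwifdlnwifdl
s(18)+l(11): 29≡3 → d
s(18)+n(13): 31≡5 → f
s(18)+w(22): 40≡14 → o
a(0)+i(8): 8 → i
q(16)+f(5): 21 → v
m(12)+d(3): 15 → p
o(14)+l(11): 25 → z
z(25)+n(13): 38≡12 → m
u(20)+w(22): 42≡16 → q
z(25)+i(8): 33≡7 → h
g(6)+f(5): 11 → l
d(3)+d(3): 6 → g
v(21)+l(11): 32≡6 → g

dfoivpzmqhlgg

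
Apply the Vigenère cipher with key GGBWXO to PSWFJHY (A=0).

Repeat the key across the message: GGBWXOG
P(15)+G(6): 21 → V
S(18)+G(6): 24 → Y
W(22)+B(1): 23 → X
F(5)+W(22): 27≡1 → B
J(9)+X(23): 32≡6 → G
H(7)+O(14): 21 → V
Y(24)+G(6): 30≡4 → E

VYXBGVE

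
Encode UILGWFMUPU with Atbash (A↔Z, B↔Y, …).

U(20) → F(5)
I(8) → R(17)
L(11) → O(14)
G(6) → T(19)
W(22) → D(3)
F(5) → U(20)
M(12) → N(13)
U(20) → F(5)
P(15) → K(10)
U(20) → F(5)

FROTDUNFKF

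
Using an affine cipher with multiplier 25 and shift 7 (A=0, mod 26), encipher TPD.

OSE

T(19): 25·19+7=482≡14 → O
P(15): 25·15+7=382≡18 → S
D(3): 25·3+7=82≡4 → E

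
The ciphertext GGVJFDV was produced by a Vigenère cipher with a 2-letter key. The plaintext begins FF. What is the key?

Subtract each crib letter from the matching ciphertext letter (mod 26):
G(6)−F(5)=1 → B
G(6)−F(5)=1 → B

BB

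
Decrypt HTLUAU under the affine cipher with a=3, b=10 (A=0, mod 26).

The inverse of 3 mod 26 is 9, since 3·9=27≡1. Apply D(y)=9·(y−10) mod 26:
H(7): 9·(7−10)=-27≡25 → Z
T(19): 9·(19−10)=81≡3 → D
L(11): 9·(11−10)=9 → J
U(20): 9·(20−10)=90≡12 → M
A(0): 9·(0−10)=-90≡14 → O
U(20): 9·(20−10)=90≡12 → M

ZDJMOM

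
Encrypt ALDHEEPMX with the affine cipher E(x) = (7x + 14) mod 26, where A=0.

A(0): 7·0+14=14 → O
L(11): 7·11+14=91≡13 → N
D(3): 7·3+14=35≡9 → J
H(7): 7·7+14=63≡11 → L
E(4): 7·4+14=42≡16 → Q
E(4): 7·4+14=42≡16 → Q
P(15): 7·15+14=119≡15 → P
M(12): 7·12+14=98≡20 → U
X(23): 7·23+14=175≡19 → T

ONJLQQPUT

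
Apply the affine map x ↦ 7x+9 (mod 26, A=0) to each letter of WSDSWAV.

W(22): 7·22+9=163≡7 → H
S(18): 7·18+9=135≡5 → F
D(3): 7·3+9=30≡4 → E
S(18): 7·18+9=135≡5 → F
W(22): 7·22+9=163≡7 → H
A(0): 7·0+9=9 → J
V(21): 7·21+9=156≡0 → A

HFEFHJA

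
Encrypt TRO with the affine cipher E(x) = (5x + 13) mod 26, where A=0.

T(19): 5·19+13=108≡4 → E
R(17): 5·17+13=98≡20 → U
O(14): 5·14+13=83≡5 → F

EUF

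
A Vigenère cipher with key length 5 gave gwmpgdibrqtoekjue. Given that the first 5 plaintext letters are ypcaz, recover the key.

ihkph

Subtract each crib letter from the matching ciphertext letter (mod 26):
g(6)−y(24)=-18≡8 → i
w(22)−p(15)=7 → h
m(12)−c(2)=10 → k
p(15)−a(0)=15 → p
g(6)−z(25)=-19≡7 → h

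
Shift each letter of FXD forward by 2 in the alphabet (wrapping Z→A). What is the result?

HZF

F(5): 5+2=7 → H
X(23): 23+2=25 → Z
D(3): 3+2=5 → F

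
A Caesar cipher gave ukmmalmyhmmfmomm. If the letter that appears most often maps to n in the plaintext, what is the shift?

The most frequent ciphertext letter is m (appears 8 times).
m is position 12; n is position 13.
Shift = -1≡25.

25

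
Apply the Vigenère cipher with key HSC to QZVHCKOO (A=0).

XRXOUMVG

Repeat the key across the message: HSCHSCHS
Q(16)+H(7): 23 → X
Z(25)+S(18): 43≡17 → R
V(21)+C(2): 23 → X
H(7)+H(7): 14 → O
C(2)+S(18): 20 → U
K(10)+C(2): 12 → M
O(14)+H(7): 21 → V
O(14)+S(18): 32≡6 → G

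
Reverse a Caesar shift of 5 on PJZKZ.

KEUFU

P(15): 15−5=10 → K
J(9): 9−5=4 → E
Z(25): 25−5=20 → U
K(10): 10−5=5 → F
Z(25): 25−5=20 → U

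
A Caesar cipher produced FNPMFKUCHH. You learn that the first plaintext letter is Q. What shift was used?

From the crib: F(5)−Q(16)=-11≡15, so the shift is 15.

15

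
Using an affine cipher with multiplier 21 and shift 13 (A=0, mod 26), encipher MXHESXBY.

FCETBCIX

M(12): 21·12+13=265≡5 → F
X(23): 21·23+13=496≡2 → C
H(7): 21·7+13=160≡4 → E
E(4): 21·4+13=97≡19 → T
S(18): 21·18+13=391≡1 → B
X(23): 21·23+13=496≡2 → C
B(1): 21·1+13=34≡8 → I
Y(24): 21·24+13=517≡23 → X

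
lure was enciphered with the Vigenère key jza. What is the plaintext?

cvrv

Repeat the key across the ciphertext: jzaj
l(11)−j(9): 2 → c
u(20)−z(25): -5≡21 → v
r(17)−a(0): 17 → r
e(4)−j(9): -5≡21 → v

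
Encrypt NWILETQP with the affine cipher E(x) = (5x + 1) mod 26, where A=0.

OHPEVSDY

N(13): 5·13+1=66≡14 → O
W(22): 5·22+1=111≡7 → H
I(8): 5·8+1=41≡15 → P
L(11): 5·11+1=56≡4 → E
E(4): 5·4+1=21 → V
T(19): 5·19+1=96≡18 → S
Q(16): 5·16+1=81≡3 → D
P(15): 5·15+1=76≡24 → Y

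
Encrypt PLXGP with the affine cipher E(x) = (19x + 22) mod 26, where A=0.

VXRGV

P(15): 19·15+22=307≡21 → V
L(11): 19·11+22=231≡23 → X
X(23): 19·23+22=459≡17 → R
G(6): 19·6+22=136≡6 → G
P(15): 19·15+22=307≡21 → V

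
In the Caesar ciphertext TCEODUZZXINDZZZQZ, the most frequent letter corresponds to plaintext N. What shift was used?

12

The most frequent ciphertext letter is Z (appears 6 times).
Z is position 25; N is position 13.
Shift = 12.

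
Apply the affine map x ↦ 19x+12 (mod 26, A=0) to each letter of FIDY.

F(5): 19·5+12=107≡3 → D
I(8): 19·8+12=164≡8 → I
D(3): 19·3+12=69≡17 → R
Y(24): 19·24+12=468≡0 → A

DIRA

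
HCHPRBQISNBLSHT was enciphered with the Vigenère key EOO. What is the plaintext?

DOTLDNMUEJNXOTF

Repeat the key across the ciphertext: EOOEOOEOOEOOEOO
H(7)−E(4): 3 → D
C(2)−O(14): -12≡14 → O
H(7)−O(14): -7≡19 → T
P(15)−E(4): 11 → L
R(17)−O(14): 3 → D
B(1)−O(14): -13≡13 → N
Q(16)−E(4): 12 → M
I(8)−O(14): -6≡20 → U
S(18)−O(14): 4 → E
N(13)−E(4): 9 → J
B(1)−O(14): -13≡13 → N
L(11)−O(14): -3≡23 → X
S(18)−E(4): 14 → O
H(7)−O(14): -7≡19 → T
T(19)−O(14): 5 → F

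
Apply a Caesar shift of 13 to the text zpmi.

z(25): 25+13=38≡12 → m
p(15): 15+13=28≡2 → c
m(12): 12+13=25 → z
i(8): 8+13=21 → v

mczv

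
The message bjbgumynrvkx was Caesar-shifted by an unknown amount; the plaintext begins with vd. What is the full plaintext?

From the crib: b(1)−v(21)=-20≡6, so the shift is 6.
Subtract 6 from each ciphertext letter:
b(1): 1−6=-5≡21 → v
j(9): 9−6=3 → d
b(1): 1−6=-5≡21 → v
g(6): 6−6=0 → a
u(20): 20−6=14 → o
m(12): 12−6=6 → g
y(24): 24−6=18 → s
n(13): 13−6=7 → h
r(17): 17−6=11 → l
v(21): 21−6=15 → p
k(10): 10−6=4 → e
x(23): 23−6=17 → r

vdvaogshlper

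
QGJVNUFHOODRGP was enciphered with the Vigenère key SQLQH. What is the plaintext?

Repeat the key across the ciphertext: SQLQHSQLQHSQLQ
Q(16)−S(18): -2≡24 → Y
G(6)−Q(16): -10≡16 → Q
J(9)−L(11): -2≡24 → Y
V(21)−Q(16): 5 → F
N(13)−H(7): 6 → G
U(20)−S(18): 2 → C
F(5)−Q(16): -11≡15 → P
H(7)−L(11): -4≡22 → W
O(14)−Q(16): -2≡24 → Y
O(14)−H(7): 7 → H
D(3)−S(18): -15≡11 → L
R(17)−Q(16): 1 → B
G(6)−L(11): -5≡21 → V
P(15)−Q(16): -1≡25 → Z

YQYFGCPWYHLBVZ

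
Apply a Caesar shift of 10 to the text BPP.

B(1): 1+10=11 → L
P(15): 15+10=25 → Z
P(15): 15+10=25 → Z

LZZ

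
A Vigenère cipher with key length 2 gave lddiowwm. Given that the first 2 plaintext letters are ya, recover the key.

Subtract each crib letter from the matching ciphertext letter (mod 26):
l(11)−y(24)=-13≡13 → n
d(3)−a(0)=3 → d

nd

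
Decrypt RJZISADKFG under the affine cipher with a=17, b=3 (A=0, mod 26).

The inverse of 17 mod 26 is 23, since 17·23=391≡1. Apply D(y)=23·(y−3) mod 26:
R(17): 23·(17−3)=322≡10 → K
J(9): 23·(9−3)=138≡8 → I
Z(25): 23·(25−3)=506≡12 → M
I(8): 23·(8−3)=115≡11 → L
S(18): 23·(18−3)=345≡7 → H
A(0): 23·(0−3)=-69≡9 → J
D(3): 23·(3−3)=0 → A
K(10): 23·(10−3)=161≡5 → F
F(5): 23·(5−3)=46≡20 → U
G(6): 23·(6−3)=69≡17 → R

KIMLHJAFUR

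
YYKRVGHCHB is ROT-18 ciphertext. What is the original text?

Y(24): 24−18=6 → G
Y(24): 24−18=6 → G
K(10): 10−18=-8≡18 → S
R(17): 17−18=-1≡25 → Z
V(21): 21−18=3 → D
G(6): 6−18=-12≡14 → O
H(7): 7−18=-11≡15 → P
C(2): 2−18=-16≡10 → K
H(7): 7−18=-11≡15 → P
B(1): 1−18=-17≡9 → J

GGSZDOPKPJ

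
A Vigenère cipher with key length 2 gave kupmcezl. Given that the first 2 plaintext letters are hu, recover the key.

da

Subtract each crib letter from the matching ciphertext letter (mod 26):
k(10)−h(7)=3 → d
u(20)−u(20)=0 → a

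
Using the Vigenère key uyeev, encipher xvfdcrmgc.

rtjhxlkkg

Repeat the key across the message: uyeevuyee
x(23)+u(20): 43≡17 → r
v(21)+y(24): 45≡19 → t
f(5)+e(4): 9 → j
d(3)+e(4): 7 → h
c(2)+v(21): 23 → x
r(17)+u(20): 37≡11 → l
m(12)+y(24): 36≡10 → k
g(6)+e(4): 10 → k
c(2)+e(4): 6 → g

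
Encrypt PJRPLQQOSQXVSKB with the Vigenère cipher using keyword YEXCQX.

NNORBNOSPSNSQOY

Repeat the key across the message: YEXCQXYEXCQXYEX
P(15)+Y(24): 39≡13 → N
J(9)+E(4): 13 → N
R(17)+X(23): 40≡14 → O
P(15)+C(2): 17 → R
L(11)+Q(16): 27≡1 → B
Q(16)+X(23): 39≡13 → N
Q(16)+Y(24): 40≡14 → O
O(14)+E(4): 18 → S
S(18)+X(23): 41≡15 → P
Q(16)+C(2): 18 → S
X(23)+Q(16): 39≡13 → N
V(21)+X(23): 44≡18 → S
S(18)+Y(24): 42≡16 → Q
K(10)+E(4): 14 → O
B(1)+X(23): 24 → Y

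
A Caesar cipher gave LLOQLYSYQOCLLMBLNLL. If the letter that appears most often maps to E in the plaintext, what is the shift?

7

The most frequent ciphertext letter is L (appears 8 times).
L is position 11; E is position 4.
Shift = 7.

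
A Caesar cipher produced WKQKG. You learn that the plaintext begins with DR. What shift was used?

From the crib: W(22)−D(3)=19, so the shift is 19.

19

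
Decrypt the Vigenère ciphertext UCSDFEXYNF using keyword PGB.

Repeat the key across the ciphertext: PGBPGBPGBP
U(20)−P(15): 5 → F
C(2)−G(6): -4≡22 → W
S(18)−B(1): 17 → R
D(3)−P(15): -12≡14 → O
F(5)−G(6): -1≡25 → Z
E(4)−B(1): 3 → D
X(23)−P(15): 8 → I
Y(24)−G(6): 18 → S
N(13)−B(1): 12 → M
F(5)−P(15): -10≡16 → Q

FWROZDISMQ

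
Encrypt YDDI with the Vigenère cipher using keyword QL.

Repeat the key across the message: QLQL
Y(24)+Q(16): 40≡14 → O
D(3)+L(11): 14 → O
D(3)+Q(16): 19 → T
I(8)+L(11): 19 → T

OOTT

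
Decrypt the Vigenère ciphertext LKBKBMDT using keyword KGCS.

Repeat the key across the ciphertext: KGCSKGCS
L(11)−K(10): 1 → B
K(10)−G(6): 4 → E
B(1)−C(2): -1≡25 → Z
K(10)−S(18): -8≡18 → S
B(1)−K(10): -9≡17 → R
M(12)−G(6): 6 → G
D(3)−C(2): 1 → B
T(19)−S(18): 1 → B

BEZSRGBB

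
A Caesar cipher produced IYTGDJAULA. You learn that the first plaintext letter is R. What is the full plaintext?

From the crib: I(8)−R(17)=-9≡17, so the shift is 17.
Subtract 17 from each ciphertext letter:
I(8): 8−17=-9≡17 → R
Y(24): 24−17=7 → H
T(19): 19−17=2 → C
G(6): 6−17=-11≡15 → P
D(3): 3−17=-14≡12 → M
J(9): 9−17=-8≡18 → S
A(0): 0−17=-17≡9 → J
U(20): 20−17=3 → D
L(11): 11−17=-6≡20 → U
A(0): 0−17=-17≡9 → J

RHCPMSJDUJ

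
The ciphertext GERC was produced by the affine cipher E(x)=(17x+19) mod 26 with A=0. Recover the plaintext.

NTGZ

The inverse of 17 mod 26 is 23, since 17·23=391≡1. Apply D(y)=23·(y−19) mod 26:
G(6): 23·(6−19)=-299≡13 → N
E(4): 23·(4−19)=-345≡19 → T
R(17): 23·(17−19)=-46≡6 → G
C(2): 23·(2−19)=-391≡25 → Z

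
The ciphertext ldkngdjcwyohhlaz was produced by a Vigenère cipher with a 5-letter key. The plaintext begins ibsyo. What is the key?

Subtract each crib letter from the matching ciphertext letter (mod 26):
l(11)−i(8)=3 → d
d(3)−b(1)=2 → c
k(10)−s(18)=-8≡18 → s
n(13)−y(24)=-11≡15 → p
g(6)−o(14)=-8≡18 → s

dcsps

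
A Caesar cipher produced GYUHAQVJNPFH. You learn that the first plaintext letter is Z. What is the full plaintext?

From the crib: G(6)−Z(25)=-19≡7, so the shift is 7.
Subtract 7 from each ciphertext letter:
G(6): 6−7=-1≡25 → Z
Y(24): 24−7=17 → R
U(20): 20−7=13 → N
H(7): 7−7=0 → A
A(0): 0−7=-7≡19 → T
Q(16): 16−7=9 → J
V(21): 21−7=14 → O
J(9): 9−7=2 → C
N(13): 13−7=6 → G
P(15): 15−7=8 → I
F(5): 5−7=-2≡24 → Y
H(7): 7−7=0 → A

ZRNATJOCGIYA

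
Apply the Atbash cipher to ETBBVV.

VGYYEE

E(4) → V(21)
T(19) → G(6)
B(1) → Y(24)
B(1) → Y(24)
V(21) → E(4)
V(21) → E(4)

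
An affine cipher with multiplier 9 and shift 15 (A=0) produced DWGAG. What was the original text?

QVZHZ

The inverse of 9 mod 26 is 3, since 9·3=27≡1. Apply D(y)=3·(y−15) mod 26:
D(3): 3·(3−15)=-36≡16 → Q
W(22): 3·(22−15)=21 → V
G(6): 3·(6−15)=-27≡25 → Z
A(0): 3·(0−15)=-45≡7 → H
G(6): 3·(6−15)=-27≡25 → Z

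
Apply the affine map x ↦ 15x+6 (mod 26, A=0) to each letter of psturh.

p(15): 15·15+6=231≡23 → x
s(18): 15·18+6=276≡16 → q
t(19): 15·19+6=291≡5 → f
u(20): 15·20+6=306≡20 → u
r(17): 15·17+6=261≡1 → b
h(7): 15·7+6=111≡7 → h

xqfubh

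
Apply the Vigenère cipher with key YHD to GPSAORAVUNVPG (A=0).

EWVYVUYCXLCSE

Repeat the key across the message: YHDYHDYHDYHDY
G(6)+Y(24): 30≡4 → E
P(15)+H(7): 22 → W
S(18)+D(3): 21 → V
A(0)+Y(24): 24 → Y
O(14)+H(7): 21 → V
R(17)+D(3): 20 → U
A(0)+Y(24): 24 → Y
V(21)+H(7): 28≡2 → C
U(20)+D(3): 23 → X
N(13)+Y(24): 37≡11 → L
V(21)+H(7): 28≡2 → C
P(15)+D(3): 18 → S
G(6)+Y(24): 30≡4 → E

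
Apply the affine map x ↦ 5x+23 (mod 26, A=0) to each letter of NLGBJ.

KABCQ

N(13): 5·13+23=88≡10 → K
L(11): 5·11+23=78≡0 → A
G(6): 5·6+23=53≡1 → B
B(1): 5·1+23=28≡2 → C
J(9): 5·9+23=68≡16 → Q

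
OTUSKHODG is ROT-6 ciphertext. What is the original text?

INOMEBIXA

O(14): 14−6=8 → I
T(19): 19−6=13 → N
U(20): 20−6=14 → O
S(18): 18−6=12 → M
K(10): 10−6=4 → E
H(7): 7−6=1 → B
O(14): 14−6=8 → I
D(3): 3−6=-3≡23 → X
G(6): 6−6=0 → A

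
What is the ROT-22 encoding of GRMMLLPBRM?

CNIIHHLXNI

G(6): 6+22=28≡2 → C
R(17): 17+22=39≡13 → N
M(12): 12+22=34≡8 → I
M(12): 12+22=34≡8 → I
L(11): 11+22=33≡7 → H
L(11): 11+22=33≡7 → H
P(15): 15+22=37≡11 → L
B(1): 1+22=23 → X
R(17): 17+22=39≡13 → N
M(12): 12+22=34≡8 → I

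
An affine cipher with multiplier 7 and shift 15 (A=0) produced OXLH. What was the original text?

LQSK

The inverse of 7 mod 26 is 15, since 7·15=105≡1. Apply D(y)=15·(y−15) mod 26:
O(14): 15·(14−15)=-15≡11 → L
X(23): 15·(23−15)=120≡16 → Q
L(11): 15·(11−15)=-60≡18 → S
H(7): 15·(7−15)=-120≡10 → K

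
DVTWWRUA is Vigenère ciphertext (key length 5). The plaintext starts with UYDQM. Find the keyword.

JXQGK

Subtract each crib letter from the matching ciphertext letter (mod 26):
D(3)−U(20)=-17≡9 → J
V(21)−Y(24)=-3≡23 → X
T(19)−D(3)=16 → Q
W(22)−Q(16)=6 → G
W(22)−M(12)=10 → K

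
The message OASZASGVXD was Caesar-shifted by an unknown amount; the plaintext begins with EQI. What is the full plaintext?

EQIPQIWLNT

From the crib: O(14)−E(4)=10, so the shift is 10.
Subtract 10 from each ciphertext letter:
O(14): 14−10=4 → E
A(0): 0−10=-10≡16 → Q
S(18): 18−10=8 → I
Z(25): 25−10=15 → P
A(0): 0−10=-10≡16 → Q
S(18): 18−10=8 → I
G(6): 6−10=-4≡22 → W
V(21): 21−10=11 → L
X(23): 23−10=13 → N
D(3): 3−10=-7≡19 → T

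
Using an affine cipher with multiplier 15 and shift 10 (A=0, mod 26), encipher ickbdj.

i(8): 15·8+10=130≡0 → a
c(2): 15·2+10=40≡14 → o
k(10): 15·10+10=160≡4 → e
b(1): 15·1+10=25 → z
d(3): 15·3+10=55≡3 → d
j(9): 15·9+10=145≡15 → p

aoezdp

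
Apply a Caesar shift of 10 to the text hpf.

rzp

h(7): 7+10=17 → r
p(15): 15+10=25 → z
f(5): 5+10=15 → p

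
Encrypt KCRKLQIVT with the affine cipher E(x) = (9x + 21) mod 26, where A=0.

K(10): 9·10+21=111≡7 → H
C(2): 9·2+21=39≡13 → N
R(17): 9·17+21=174≡18 → S
K(10): 9·10+21=111≡7 → H
L(11): 9·11+21=120≡16 → Q
Q(16): 9·16+21=165≡9 → J
I(8): 9·8+21=93≡15 → P
V(21): 9·21+21=210≡2 → C
T(19): 9·19+21=192≡10 → K

HNSHQJPCK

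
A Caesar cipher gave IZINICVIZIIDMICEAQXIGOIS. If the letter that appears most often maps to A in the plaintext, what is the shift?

8

The most frequent ciphertext letter is I (appears 9 times).
I is position 8; A is position 0.
Shift = 8.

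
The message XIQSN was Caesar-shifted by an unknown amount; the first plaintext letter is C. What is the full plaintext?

CNVXS

From the crib: X(23)−C(2)=21, so the shift is 21.
Subtract 21 from each ciphertext letter:
X(23): 23−21=2 → C
I(8): 8−21=-13≡13 → N
Q(16): 16−21=-5≡21 → V
S(18): 18−21=-3≡23 → X
N(13): 13−21=-8≡18 → S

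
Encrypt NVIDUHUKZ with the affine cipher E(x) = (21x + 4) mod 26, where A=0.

N(13): 21·13+4=277≡17 → R
V(21): 21·21+4=445≡3 → D
I(8): 21·8+4=172≡16 → Q
D(3): 21·3+4=67≡15 → P
U(20): 21·20+4=424≡8 → I
H(7): 21·7+4=151≡21 → V
U(20): 21·20+4=424≡8 → I
K(10): 21·10+4=214≡6 → G
Z(25): 21·25+4=529≡9 → J

RDQPIVIGJ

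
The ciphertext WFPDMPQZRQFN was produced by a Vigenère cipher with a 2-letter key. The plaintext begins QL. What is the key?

GU

Subtract each crib letter from the matching ciphertext letter (mod 26):
W(22)−Q(16)=6 → G
F(5)−L(11)=-6≡20 → U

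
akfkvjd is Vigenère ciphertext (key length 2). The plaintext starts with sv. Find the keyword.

Subtract each crib letter from the matching ciphertext letter (mod 26):
a(0)−s(18)=-18≡8 → i
k(10)−v(21)=-11≡15 → p

ip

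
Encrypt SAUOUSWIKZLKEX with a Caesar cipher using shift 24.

S(18): 18+24=42≡16 → Q
A(0): 0+24=24 → Y
U(20): 20+24=44≡18 → S
O(14): 14+24=38≡12 → M
U(20): 20+24=44≡18 → S
S(18): 18+24=42≡16 → Q
W(22): 22+24=46≡20 → U
I(8): 8+24=32≡6 → G
K(10): 10+24=34≡8 → I
Z(25): 25+24=49≡23 → X
L(11): 11+24=35≡9 → J
K(10): 10+24=34≡8 → I
E(4): 4+24=28≡2 → C
X(23): 23+24=47≡21 → V

QYSMSQUGIXJICV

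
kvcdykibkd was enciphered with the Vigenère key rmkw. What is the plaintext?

Repeat the key across the ciphertext: rmkwrmkwrm
k(10)−r(17): -7≡19 → t
v(21)−m(12): 9 → j
c(2)−k(10): -8≡18 → s
d(3)−w(22): -19≡7 → h
y(24)−r(17): 7 → h
k(10)−m(12): -2≡24 → y
i(8)−k(10): -2≡24 → y
b(1)−w(22): -21≡5 → f
k(10)−r(17): -7≡19 → t
d(3)−m(12): -9≡17 → r

tjshhyyftr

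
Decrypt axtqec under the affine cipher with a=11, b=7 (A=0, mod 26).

xsupvj

The inverse of 11 mod 26 is 19, since 11·19=209≡1. Apply D(y)=19·(y−7) mod 26:
a(0): 19·(0−7)=-133≡23 → x
x(23): 19·(23−7)=304≡18 → s
t(19): 19·(19−7)=228≡20 → u
q(16): 19·(16−7)=171≡15 → p
e(4): 19·(4−7)=-57≡21 → v
c(2): 19·(2−7)=-95≡9 → j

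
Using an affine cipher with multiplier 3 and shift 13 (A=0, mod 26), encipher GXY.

FEH

G(6): 3·6+13=31≡5 → F
X(23): 3·23+13=82≡4 → E
Y(24): 3·24+13=85≡7 → H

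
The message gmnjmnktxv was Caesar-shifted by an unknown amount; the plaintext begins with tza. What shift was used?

From the crib: g(6)−t(19)=-13≡13, so the shift is 13.

13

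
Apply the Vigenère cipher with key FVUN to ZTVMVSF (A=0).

EOPZANZ

Repeat the key across the message: FVUNFVU
Z(25)+F(5): 30≡4 → E
T(19)+V(21): 40≡14 → O
V(21)+U(20): 41≡15 → P
M(12)+N(13): 25 → Z
V(21)+F(5): 26≡0 → A
S(18)+V(21): 39≡13 → N
F(5)+U(20): 25 → Z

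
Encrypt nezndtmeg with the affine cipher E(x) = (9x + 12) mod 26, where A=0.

zwdznbqwo

n(13): 9·13+12=129≡25 → z
e(4): 9·4+12=48≡22 → w
z(25): 9·25+12=237≡3 → d
n(13): 9·13+12=129≡25 → z
d(3): 9·3+12=39≡13 → n
t(19): 9·19+12=183≡1 → b
m(12): 9·12+12=120≡16 → q
e(4): 9·4+12=48≡22 → w
g(6): 9·6+12=66≡14 → o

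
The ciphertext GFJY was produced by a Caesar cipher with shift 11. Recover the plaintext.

G(6): 6−11=-5≡21 → V
F(5): 5−11=-6≡20 → U
J(9): 9−11=-2≡24 → Y
Y(24): 24−11=13 → N

VUYN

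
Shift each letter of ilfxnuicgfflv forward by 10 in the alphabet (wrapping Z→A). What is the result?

svphxesmqppvf

i(8): 8+10=18 → s
l(11): 11+10=21 → v
f(5): 5+10=15 → p
x(23): 23+10=33≡7 → h
n(13): 13+10=23 → x
u(20): 20+10=30≡4 → e
i(8): 8+10=18 → s
c(2): 2+10=12 → m
g(6): 6+10=16 → q
f(5): 5+10=15 → p
f(5): 5+10=15 → p
l(11): 11+10=21 → v
v(21): 21+10=31≡5 → f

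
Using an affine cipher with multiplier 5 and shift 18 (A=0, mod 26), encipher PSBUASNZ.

P(15): 5·15+18=93≡15 → P
S(18): 5·18+18=108≡4 → E
B(1): 5·1+18=23 → X
U(20): 5·20+18=118≡14 → O
A(0): 5·0+18=18 → S
S(18): 5·18+18=108≡4 → E
N(13): 5·13+18=83≡5 → F
Z(25): 5·25+18=143≡13 → N

PEXOSEFN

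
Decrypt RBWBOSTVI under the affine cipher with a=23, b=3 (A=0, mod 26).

The inverse of 23 mod 26 is 17, since 23·17=391≡1. Apply D(y)=17·(y−3) mod 26:
R(17): 17·(17−3)=238≡4 → E
B(1): 17·(1−3)=-34≡18 → S
W(22): 17·(22−3)=323≡11 → L
B(1): 17·(1−3)=-34≡18 → S
O(14): 17·(14−3)=187≡5 → F
S(18): 17·(18−3)=255≡21 → V
T(19): 17·(19−3)=272≡12 → M
V(21): 17·(21−3)=306≡20 → U
I(8): 17·(8−3)=85≡7 → H

ESLSFVMUH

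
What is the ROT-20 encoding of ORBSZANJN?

O(14): 14+20=34≡8 → I
R(17): 17+20=37≡11 → L
B(1): 1+20=21 → V
S(18): 18+20=38≡12 → M
Z(25): 25+20=45≡19 → T
A(0): 0+20=20 → U
N(13): 13+20=33≡7 → H
J(9): 9+20=29≡3 → D
N(13): 13+20=33≡7 → H

ILVMTUHDH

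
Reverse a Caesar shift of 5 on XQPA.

SLKV

X(23): 23−5=18 → S
Q(16): 16−5=11 → L
P(15): 15−5=10 → K
A(0): 0−5=-5≡21 → V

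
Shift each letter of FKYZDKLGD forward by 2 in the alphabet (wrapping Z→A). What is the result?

HMABFMNIF

F(5): 5+2=7 → H
K(10): 10+2=12 → M
Y(24): 24+2=26≡0 → A
Z(25): 25+2=27≡1 → B
D(3): 3+2=5 → F
K(10): 10+2=12 → M
L(11): 11+2=13 → N
G(6): 6+2=8 → I
D(3): 3+2=5 → F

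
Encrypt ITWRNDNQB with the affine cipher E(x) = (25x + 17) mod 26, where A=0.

JYVAEOEBQ

I(8): 25·8+17=217≡9 → J
T(19): 25·19+17=492≡24 → Y
W(22): 25·22+17=567≡21 → V
R(17): 25·17+17=442≡0 → A
N(13): 25·13+17=342≡4 → E
D(3): 25·3+17=92≡14 → O
N(13): 25·13+17=342≡4 → E
Q(16): 25·16+17=417≡1 → B
B(1): 25·1+17=42≡16 → Q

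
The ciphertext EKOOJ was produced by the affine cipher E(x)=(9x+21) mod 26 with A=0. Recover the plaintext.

The inverse of 9 mod 26 is 3, since 9·3=27≡1. Apply D(y)=3·(y−21) mod 26:
E(4): 3·(4−21)=-51≡1 → B
K(10): 3·(10−21)=-33≡19 → T
O(14): 3·(14−21)=-21≡5 → F
O(14): 3·(14−21)=-21≡5 → F
J(9): 3·(9−21)=-36≡16 → Q

BTFFQ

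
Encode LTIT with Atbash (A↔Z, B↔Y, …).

L(11) → O(14)
T(19) → G(6)
I(8) → R(17)
T(19) → G(6)

OGRG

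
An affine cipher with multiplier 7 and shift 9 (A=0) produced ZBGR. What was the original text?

The inverse of 7 mod 26 is 15, since 7·15=105≡1. Apply D(y)=15·(y−9) mod 26:
Z(25): 15·(25−9)=240≡6 → G
B(1): 15·(1−9)=-120≡10 → K
G(6): 15·(6−9)=-45≡7 → H
R(17): 15·(17−9)=120≡16 → Q

GKHQ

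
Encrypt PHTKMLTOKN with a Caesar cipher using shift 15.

EWIZBAIDZC

P(15): 15+15=30≡4 → E
H(7): 7+15=22 → W
T(19): 19+15=34≡8 → I
K(10): 10+15=25 → Z
M(12): 12+15=27≡1 → B
L(11): 11+15=26≡0 → A
T(19): 19+15=34≡8 → I
O(14): 14+15=29≡3 → D
K(10): 10+15=25 → Z
N(13): 13+15=28≡2 → C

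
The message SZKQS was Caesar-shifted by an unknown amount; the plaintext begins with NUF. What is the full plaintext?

From the crib: S(18)−N(13)=5, so the shift is 5.
Subtract 5 from each ciphertext letter:
S(18): 18−5=13 → N
Z(25): 25−5=20 → U
K(10): 10−5=5 → F
Q(16): 16−5=11 → L
S(18): 18−5=13 → N

NUFLN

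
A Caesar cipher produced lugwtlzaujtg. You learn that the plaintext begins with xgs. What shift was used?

14

From the crib: l(11)−x(23)=-12≡14, so the shift is 14.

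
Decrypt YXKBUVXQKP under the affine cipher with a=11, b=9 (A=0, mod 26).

ZGTEBUGDTK

The inverse of 11 mod 26 is 19, since 11·19=209≡1. Apply D(y)=19·(y−9) mod 26:
Y(24): 19·(24−9)=285≡25 → Z
X(23): 19·(23−9)=266≡6 → G
K(10): 19·(10−9)=19 → T
B(1): 19·(1−9)=-152≡4 → E
U(20): 19·(20−9)=209≡1 → B
V(21): 19·(21−9)=228≡20 → U
X(23): 19·(23−9)=266≡6 → G
Q(16): 19·(16−9)=133≡3 → D
K(10): 19·(10−9)=19 → T
P(15): 19·(15−9)=114≡10 → K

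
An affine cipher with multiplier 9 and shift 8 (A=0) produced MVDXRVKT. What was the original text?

The inverse of 9 mod 26 is 3, since 9·3=27≡1. Apply D(y)=3·(y−8) mod 26:
M(12): 3·(12−8)=12 → M
V(21): 3·(21−8)=39≡13 → N
D(3): 3·(3−8)=-15≡11 → L
X(23): 3·(23−8)=45≡19 → T
R(17): 3·(17−8)=27≡1 → B
V(21): 3·(21−8)=39≡13 → N
K(10): 3·(10−8)=6 → G
T(19): 3·(19−8)=33≡7 → H

MNLTBNGH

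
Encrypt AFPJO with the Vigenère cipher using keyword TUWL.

Repeat the key across the message: TUWLT
A(0)+T(19): 19 → T
F(5)+U(20): 25 → Z
P(15)+W(22): 37≡11 → L
J(9)+L(11): 20 → U
O(14)+T(19): 33≡7 → H

TZLUH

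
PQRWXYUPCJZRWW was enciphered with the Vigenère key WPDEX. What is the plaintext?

Repeat the key across the ciphertext: WPDEXWPDEXWPDE
P(15)−W(22): -7≡19 → T
Q(16)−P(15): 1 → B
R(17)−D(3): 14 → O
W(22)−E(4): 18 → S
X(23)−X(23): 0 → A
Y(24)−W(22): 2 → C
U(20)−P(15): 5 → F
P(15)−D(3): 12 → M
C(2)−E(4): -2≡24 → Y
J(9)−X(23): -14≡12 → M
Z(25)−W(22): 3 → D
R(17)−P(15): 2 → C
W(22)−D(3): 19 → T
W(22)−E(4): 18 → S

TBOSACFMYMDCTS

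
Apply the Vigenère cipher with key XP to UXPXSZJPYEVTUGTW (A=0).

RMMMPOGEVTSIRVQL

Repeat the key across the message: XPXPXPXPXPXPXPXP
U(20)+X(23): 43≡17 → R
X(23)+P(15): 38≡12 → M
P(15)+X(23): 38≡12 → M
X(23)+P(15): 38≡12 → M
S(18)+X(23): 41≡15 → P
Z(25)+P(15): 40≡14 → O
J(9)+X(23): 32≡6 → G
P(15)+P(15): 30≡4 → E
Y(24)+X(23): 47≡21 → V
E(4)+P(15): 19 → T
V(21)+X(23): 44≡18 → S
T(19)+P(15): 34≡8 → I
U(20)+X(23): 43≡17 → R
G(6)+P(15): 21 → V
T(19)+X(23): 42≡16 → Q
W(22)+P(15): 37≡11 → L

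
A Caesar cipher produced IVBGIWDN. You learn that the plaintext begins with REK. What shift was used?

17

From the crib: I(8)−R(17)=-9≡17, so the shift is 17.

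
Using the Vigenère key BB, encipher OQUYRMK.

Repeat the key across the message: BBBBBBB
O(14)+B(1): 15 → P
Q(16)+B(1): 17 → R
U(20)+B(1): 21 → V
Y(24)+B(1): 25 → Z
R(17)+B(1): 18 → S
M(12)+B(1): 13 → N
K(10)+B(1): 11 → L

PRVZSNL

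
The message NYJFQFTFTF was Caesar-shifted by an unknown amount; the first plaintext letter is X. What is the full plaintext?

From the crib: N(13)−X(23)=-10≡16, so the shift is 16.
Subtract 16 from each ciphertext letter:
N(13): 13−16=-3≡23 → X
Y(24): 24−16=8 → I
J(9): 9−16=-7≡19 → T
F(5): 5−16=-11≡15 → P
Q(16): 16−16=0 → A
F(5): 5−16=-11≡15 → P
T(19): 19−16=3 → D
F(5): 5−16=-11≡15 → P
T(19): 19−16=3 → D
F(5): 5−16=-11≡15 → P

XITPAPDPDP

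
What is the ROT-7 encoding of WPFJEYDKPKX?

DWMQLFKRWRE

W(22): 22+7=29≡3 → D
P(15): 15+7=22 → W
F(5): 5+7=12 → M
J(9): 9+7=16 → Q
E(4): 4+7=11 → L
Y(24): 24+7=31≡5 → F
D(3): 3+7=10 → K
K(10): 10+7=17 → R
P(15): 15+7=22 → W
K(10): 10+7=17 → R
X(23): 23+7=30≡4 → E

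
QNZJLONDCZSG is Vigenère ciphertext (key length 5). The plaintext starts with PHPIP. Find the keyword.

Subtract each crib letter from the matching ciphertext letter (mod 26):
Q(16)−P(15)=1 → B
N(13)−H(7)=6 → G
Z(25)−P(15)=10 → K
J(9)−I(8)=1 → B
L(11)−P(15)=-4≡22 → W

BGKBW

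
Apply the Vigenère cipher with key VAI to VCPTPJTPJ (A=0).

Repeat the key across the message: VAIVAIVAI
V(21)+V(21): 42≡16 → Q
C(2)+A(0): 2 → C
P(15)+I(8): 23 → X
T(19)+V(21): 40≡14 → O
P(15)+A(0): 15 → P
J(9)+I(8): 17 → R
T(19)+V(21): 40≡14 → O
P(15)+A(0): 15 → P
J(9)+I(8): 17 → R

QCXOPROPR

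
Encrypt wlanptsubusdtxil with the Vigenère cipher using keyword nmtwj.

Repeat the key across the message: nmtwjnmtwjnmtwjn
w(22)+n(13): 35≡9 → j
l(11)+m(12): 23 → x
a(0)+t(19): 19 → t
n(13)+w(22): 35≡9 → j
p(15)+j(9): 24 → y
t(19)+n(13): 32≡6 → g
s(18)+m(12): 30≡4 → e
u(20)+t(19): 39≡13 → n
b(1)+w(22): 23 → x
u(20)+j(9): 29≡3 → d
s(18)+n(13): 31≡5 → f
d(3)+m(12): 15 → p
t(19)+t(19): 38≡12 → m
x(23)+w(22): 45≡19 → t
i(8)+j(9): 17 → r
l(11)+n(13): 24 → y

jxtjygenxdfpmtry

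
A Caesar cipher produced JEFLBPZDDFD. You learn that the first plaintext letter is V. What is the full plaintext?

VQRXNBLPPRP

From the crib: J(9)−V(21)=-12≡14, so the shift is 14.
Subtract 14 from each ciphertext letter:
J(9): 9−14=-5≡21 → V
E(4): 4−14=-10≡16 → Q
F(5): 5−14=-9≡17 → R
L(11): 11−14=-3≡23 → X
B(1): 1−14=-13≡13 → N
P(15): 15−14=1 → B
Z(25): 25−14=11 → L
D(3): 3−14=-11≡15 → P
D(3): 3−14=-11≡15 → P
F(5): 5−14=-9≡17 → R
D(3): 3−14=-11≡15 → P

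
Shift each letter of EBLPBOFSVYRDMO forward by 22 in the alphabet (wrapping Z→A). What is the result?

E(4): 4+22=26≡0 → A
B(1): 1+22=23 → X
L(11): 11+22=33≡7 → H
P(15): 15+22=37≡11 → L
B(1): 1+22=23 → X
O(14): 14+22=36≡10 → K
F(5): 5+22=27≡1 → B
S(18): 18+22=40≡14 → O
V(21): 21+22=43≡17 → R
Y(24): 24+22=46≡20 → U
R(17): 17+22=39≡13 → N
D(3): 3+22=25 → Z
M(12): 12+22=34≡8 → I
O(14): 14+22=36≡10 → K

AXHLXKBORUNZIK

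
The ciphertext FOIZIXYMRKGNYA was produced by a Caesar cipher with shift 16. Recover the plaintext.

PYSJSHIWBUQXIK

F(5): 5−16=-11≡15 → P
O(14): 14−16=-2≡24 → Y
I(8): 8−16=-8≡18 → S
Z(25): 25−16=9 → J
I(8): 8−16=-8≡18 → S
X(23): 23−16=7 → H
Y(24): 24−16=8 → I
M(12): 12−16=-4≡22 → W
R(17): 17−16=1 → B
K(10): 10−16=-6≡20 → U
G(6): 6−16=-10≡16 → Q
N(13): 13−16=-3≡23 → X
Y(24): 24−16=8 → I
A(0): 0−16=-16≡10 → K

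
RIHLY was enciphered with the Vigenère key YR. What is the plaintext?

TRJUA

Repeat the key across the ciphertext: YRYRY
R(17)−Y(24): -7≡19 → T
I(8)−R(17): -9≡17 → R
H(7)−Y(24): -17≡9 → J
L(11)−R(17): -6≡20 → U
Y(24)−Y(24): 0 → A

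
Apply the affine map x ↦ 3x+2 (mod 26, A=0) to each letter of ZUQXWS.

ZKYTQE

Z(25): 3·25+2=77≡25 → Z
U(20): 3·20+2=62≡10 → K
Q(16): 3·16+2=50≡24 → Y
X(23): 3·23+2=71≡19 → T
W(22): 3·22+2=68≡16 → Q
S(18): 3·18+2=56≡4 → E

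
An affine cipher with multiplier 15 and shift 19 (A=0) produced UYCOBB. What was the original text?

The inverse of 15 mod 26 is 7, since 15·7=105≡1. Apply D(y)=7·(y−19) mod 26:
U(20): 7·(20−19)=7 → H
Y(24): 7·(24−19)=35≡9 → J
C(2): 7·(2−19)=-119≡11 → L
O(14): 7·(14−19)=-35≡17 → R
B(1): 7·(1−19)=-126≡4 → E
B(1): 7·(1−19)=-126≡4 → E

HJLREE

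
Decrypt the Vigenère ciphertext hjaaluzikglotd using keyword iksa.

Repeat the key across the ciphertext: iksaiksaiksaik
h(7)−i(8): -1≡25 → z
j(9)−k(10): -1≡25 → z
a(0)−s(18): -18≡8 → i
a(0)−a(0): 0 → a
l(11)−i(8): 3 → d
u(20)−k(10): 10 → k
z(25)−s(18): 7 → h
i(8)−a(0): 8 → i
k(10)−i(8): 2 → c
g(6)−k(10): -4≡22 → w
l(11)−s(18): -7≡19 → t
o(14)−a(0): 14 → o
t(19)−i(8): 11 → l
d(3)−k(10): -7≡19 → t

zziadkhicwtolt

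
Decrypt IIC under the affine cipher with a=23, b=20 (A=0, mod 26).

EEG

The inverse of 23 mod 26 is 17, since 23·17=391≡1. Apply D(y)=17·(y−20) mod 26:
I(8): 17·(8−20)=-204≡4 → E
I(8): 17·(8−20)=-204≡4 → E
C(2): 17·(2−20)=-306≡6 → G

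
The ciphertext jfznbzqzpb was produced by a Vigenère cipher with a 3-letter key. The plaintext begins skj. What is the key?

Subtract each crib letter from the matching ciphertext letter (mod 26):
j(9)−s(18)=-9≡17 → r
f(5)−k(10)=-5≡21 → v
z(25)−j(9)=16 → q

rvq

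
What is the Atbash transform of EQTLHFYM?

E(4) → V(21)
Q(16) → J(9)
T(19) → G(6)
L(11) → O(14)
H(7) → S(18)
F(5) → U(20)
Y(24) → B(1)
M(12) → N(13)

VJGOSUBN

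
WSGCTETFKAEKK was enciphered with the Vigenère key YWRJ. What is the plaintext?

YWPTVICWMENBM

Repeat the key across the ciphertext: YWRJYWRJYWRJY
W(22)−Y(24): -2≡24 → Y
S(18)−W(22): -4≡22 → W
G(6)−R(17): -11≡15 → P
C(2)−J(9): -7≡19 → T
T(19)−Y(24): -5≡21 → V
E(4)−W(22): -18≡8 → I
T(19)−R(17): 2 → C
F(5)−J(9): -4≡22 → W
K(10)−Y(24): -14≡12 → M
A(0)−W(22): -22≡4 → E
E(4)−R(17): -13≡13 → N
K(10)−J(9): 1 → B
K(10)−Y(24): -14≡12 → M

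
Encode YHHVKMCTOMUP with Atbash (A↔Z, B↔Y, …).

BSSEPNXGLNFK

Y(24) → B(1)
H(7) → S(18)
H(7) → S(18)
V(21) → E(4)
K(10) → P(15)
M(12) → N(13)
C(2) → X(23)
T(19) → G(6)
O(14) → L(11)
M(12) → N(13)
U(20) → F(5)
P(15) → K(10)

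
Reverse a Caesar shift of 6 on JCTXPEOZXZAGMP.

J(9): 9−6=3 → D
C(2): 2−6=-4≡22 → W
T(19): 19−6=13 → N
X(23): 23−6=17 → R
P(15): 15−6=9 → J
E(4): 4−6=-2≡24 → Y
O(14): 14−6=8 → I
Z(25): 25−6=19 → T
X(23): 23−6=17 → R
Z(25): 25−6=19 → T
A(0): 0−6=-6≡20 → U
G(6): 6−6=0 → A
M(12): 12−6=6 → G
P(15): 15−6=9 → J

DWNRJYITRTUAGJ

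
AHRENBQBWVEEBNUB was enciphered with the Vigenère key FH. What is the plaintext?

Repeat the key across the ciphertext: FHFHFHFHFHFHFHFH
A(0)−F(5): -5≡21 → V
H(7)−H(7): 0 → A
R(17)−F(5): 12 → M
E(4)−H(7): -3≡23 → X
N(13)−F(5): 8 → I
B(1)−H(7): -6≡20 → U
Q(16)−F(5): 11 → L
B(1)−H(7): -6≡20 → U
W(22)−F(5): 17 → R
V(21)−H(7): 14 → O
E(4)−F(5): -1≡25 → Z
E(4)−H(7): -3≡23 → X
B(1)−F(5): -4≡22 → W
N(13)−H(7): 6 → G
U(20)−F(5): 15 → P
B(1)−H(7): -6≡20 → U

VAMXIULUROZXWGPU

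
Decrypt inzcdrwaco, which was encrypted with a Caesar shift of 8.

i(8): 8−8=0 → a
n(13): 13−8=5 → f
z(25): 25−8=17 → r
c(2): 2−8=-6≡20 → u
d(3): 3−8=-5≡21 → v
r(17): 17−8=9 → j
w(22): 22−8=14 → o
a(0): 0−8=-8≡18 → s
c(2): 2−8=-6≡20 → u
o(14): 14−8=6 → g

afruvjosug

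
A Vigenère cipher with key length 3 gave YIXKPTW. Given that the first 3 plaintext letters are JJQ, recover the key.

PZH

Subtract each crib letter from the matching ciphertext letter (mod 26):
Y(24)−J(9)=15 → P
I(8)−J(9)=-1≡25 → Z
X(23)−Q(16)=7 → H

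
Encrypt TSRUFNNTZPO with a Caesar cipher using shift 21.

T(19): 19+21=40≡14 → O
S(18): 18+21=39≡13 → N
R(17): 17+21=38≡12 → M
U(20): 20+21=41≡15 → P
F(5): 5+21=26≡0 → A
N(13): 13+21=34≡8 → I
N(13): 13+21=34≡8 → I
T(19): 19+21=40≡14 → O
Z(25): 25+21=46≡20 → U
P(15): 15+21=36≡10 → K
O(14): 14+21=35≡9 → J

ONMPAIIOUKJ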